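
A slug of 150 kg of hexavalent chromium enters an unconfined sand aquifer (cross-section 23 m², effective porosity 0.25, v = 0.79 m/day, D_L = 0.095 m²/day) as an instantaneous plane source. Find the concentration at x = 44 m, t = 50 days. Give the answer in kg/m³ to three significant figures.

1.16 kg/m³

For an instantaneous plane source, C(x,t) = M/(n_e·A·√(4πDt)) · exp(−(x−vt)²/(4Dt)), with n_e·A the pore (flow) area.
Plume center vt = 0.79 × 50 = 39.5 m, so the well at 44 m is 4.5 m downgradient of the peak.
√(4πDt) = 7.726 m, giving peak height M/(n_e·A·√(4πDt)) = 150/(0.25 × 23 × 7.726) = 3.377 kg/m³.
(x−vt)²/(4Dt) = (4.5)²/(4 × 0.095 × 50) = 1.066; exp(−1.066) = 0.3444.
C = 3.377 × 0.3444 = 1.16 kg/m³.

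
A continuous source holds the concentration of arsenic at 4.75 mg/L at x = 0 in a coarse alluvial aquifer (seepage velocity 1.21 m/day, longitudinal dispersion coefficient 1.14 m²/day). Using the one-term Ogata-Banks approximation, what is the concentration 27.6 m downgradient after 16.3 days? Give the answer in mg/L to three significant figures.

For a continuous step input, C/C₀ ≈ ½·erfc((x−vt)/(2√(Dt))).
vt = 1.21 × 16.3 = 19.723 m and 2√(Dt) = 2√(1.14 × 16.3) = 8.621 m.
Argument (x−vt)/(2√(Dt)) = (27.6 − 19.723)/8.621 = 0.9137; ½·erfc(0.9137) = 0.09815.
C = 4.75 × 0.09815 = 0.466 mg/L.

0.466 mg/L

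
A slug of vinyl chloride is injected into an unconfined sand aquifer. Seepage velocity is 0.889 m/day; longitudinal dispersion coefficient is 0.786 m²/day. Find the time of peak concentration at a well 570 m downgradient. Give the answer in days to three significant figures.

For the 1D instantaneous-source solution, setting ∂C/∂t = 0 at fixed x gives v²t² + 2Dt − x² = 0, so t = (√(D² + v²x²) − D)/v².
√(D² + v²x²) = √(0.786² + 0.889² × 570²) = 506.7; v² = 0.790321.
t = (506.7 − 0.786)/0.790321 = 640 days (vs. the pure-advection estimate x/v = 641 d).

640 days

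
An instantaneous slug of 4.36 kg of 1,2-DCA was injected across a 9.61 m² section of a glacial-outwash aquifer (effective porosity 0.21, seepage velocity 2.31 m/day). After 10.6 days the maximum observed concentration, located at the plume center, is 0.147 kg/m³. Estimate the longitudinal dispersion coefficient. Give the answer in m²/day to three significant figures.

At the plume center C_max = M/(n_e·A·√(4πDt)), so D = M²/(4πt·(n_e·A·C_max)²).
n_e·A·C_max = 0.21 × 9.61 × 0.147 = 0.2967 kg/m.
D = 4.36²/(4π × 10.6 × 0.2967²) = 1.62 m²/day.

1.62 m²/day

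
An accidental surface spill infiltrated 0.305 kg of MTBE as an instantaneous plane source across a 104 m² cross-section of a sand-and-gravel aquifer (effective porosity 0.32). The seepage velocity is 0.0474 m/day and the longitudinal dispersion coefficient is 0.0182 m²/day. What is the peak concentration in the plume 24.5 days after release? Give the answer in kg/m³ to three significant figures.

The peak of an instantaneous 1D plume sits at x = vt; there the Gaussian factor is 1 and C_max = M/(n_e·A·√(4πDt)), where n_e·A is the pore area the mass is dissolved in.
√(4πDt) = √(4π × 0.0182 × 24.5) = 2.367 m, so C_max = 0.305/(0.32 × 104 × 2.367) = 0.00387 kg/m³.

0.00387 kg/m³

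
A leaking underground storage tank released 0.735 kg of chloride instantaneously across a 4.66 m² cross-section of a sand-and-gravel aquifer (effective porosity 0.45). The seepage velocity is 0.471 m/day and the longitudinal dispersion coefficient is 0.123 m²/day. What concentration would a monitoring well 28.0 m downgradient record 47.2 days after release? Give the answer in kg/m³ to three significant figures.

0.00979 kg/m³

For an instantaneous plane source, C(x,t) = M/(n_e·A·√(4πDt)) · exp(−(x−vt)²/(4Dt)), with n_e·A the pore (flow) area.
Plume center vt = 0.471 × 47.2 = 22.2312 m, so the well at 28.0 m is 5.7688 m downgradient of the peak.
√(4πDt) = 8.541 m, giving peak height M/(n_e·A·√(4πDt)) = 0.735/(0.45 × 4.66 × 8.541) = 0.04104 kg/m³.
(x−vt)²/(4Dt) = (5.7688)²/(4 × 0.123 × 47.2) = 1.433; exp(−1.433) = 0.2386.
C = 0.04104 × 0.2386 = 0.00979 kg/m³.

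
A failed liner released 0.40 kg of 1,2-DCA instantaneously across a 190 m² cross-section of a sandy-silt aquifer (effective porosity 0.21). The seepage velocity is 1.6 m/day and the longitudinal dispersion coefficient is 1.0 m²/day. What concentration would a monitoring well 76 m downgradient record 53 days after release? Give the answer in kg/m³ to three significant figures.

0.000270 kg/m³

For an instantaneous plane source, C(x,t) = M/(n_e·A·√(4πDt)) · exp(−(x−vt)²/(4Dt)), with n_e·A the pore (flow) area.
Plume center vt = 1.6 × 53 = 84.8 m, so the well at 76 m is 8.8 m upgradient of the peak.
√(4πDt) = 25.81 m, giving peak height M/(n_e·A·√(4πDt)) = 0.40/(0.21 × 190 × 25.81) = 0.0003884 kg/m³.
(x−vt)²/(4Dt) = (-8.8)²/(4 × 1.0 × 53) = 0.3653; exp(−0.3653) = 0.6940.
C = 0.0003884 × 0.6940 = 0.000270 kg/m³.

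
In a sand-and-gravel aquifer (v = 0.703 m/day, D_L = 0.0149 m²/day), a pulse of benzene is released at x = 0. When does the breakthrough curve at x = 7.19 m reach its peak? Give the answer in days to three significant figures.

10.2 days

For the 1D instantaneous-source solution, setting ∂C/∂t = 0 at fixed x gives v²t² + 2Dt − x² = 0, so t = (√(D² + v²x²) − D)/v².
√(D² + v²x²) = √(0.0149² + 0.703² × 7.19²) = 5.055; v² = 0.494209.
t = (5.055 − 0.0149)/0.494209 = 10.2 days (vs. the pure-advection estimate x/v = 10.2 d).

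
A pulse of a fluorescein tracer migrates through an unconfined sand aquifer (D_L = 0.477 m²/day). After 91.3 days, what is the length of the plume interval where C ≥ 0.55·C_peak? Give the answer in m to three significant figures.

The plume is Gaussian with σ = √(2Dt) = √(2 × 0.477 × 91.3) = 9.333 m.
C/C_peak = exp(−Δx²/(2σ²)) = 0.55 ⇒ Δx = σ·√(−2 ln 0.55) = 9.333 × 1.093 = 10.20 m.
Width = 2Δx = 20.4 m.

20.4 m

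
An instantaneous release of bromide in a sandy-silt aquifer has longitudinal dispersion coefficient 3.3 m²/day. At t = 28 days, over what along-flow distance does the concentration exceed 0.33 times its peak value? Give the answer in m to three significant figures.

40.5 m

The plume is Gaussian with σ = √(2Dt) = √(2 × 3.3 × 28) = 13.59 m.
C/C_peak = exp(−Δx²/(2σ²)) = 0.33 ⇒ Δx = σ·√(−2 ln 0.33) = 13.59 × 1.489 = 20.24 m.
Width = 2Δx = 40.5 m.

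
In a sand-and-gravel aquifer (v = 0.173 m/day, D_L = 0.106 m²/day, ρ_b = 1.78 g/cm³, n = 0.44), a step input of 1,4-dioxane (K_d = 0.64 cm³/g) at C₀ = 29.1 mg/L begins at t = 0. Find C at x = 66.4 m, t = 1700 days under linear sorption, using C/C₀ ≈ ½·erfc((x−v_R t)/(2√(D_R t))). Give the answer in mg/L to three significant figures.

Retardation factor R = 1 + ρ_b·K_d/n = 1 + 1.78 × 0.64/0.44 = 3.589.
Sorption retards both mechanisms: v_R = v/R = 0.04820 m/day, D_R = D/R = 0.02953 m²/day.
v_R·t = 0.04820 × 1700 = 81.94 m; 2√(D_R t) = 14.17 m; argument = (66.4 − 81.94)/14.17 = -1.097.
C = C₀ × ½·erfc(-1.097) = 29.1 × 0.9396 = 27.3 mg/L.

27.3 mg/L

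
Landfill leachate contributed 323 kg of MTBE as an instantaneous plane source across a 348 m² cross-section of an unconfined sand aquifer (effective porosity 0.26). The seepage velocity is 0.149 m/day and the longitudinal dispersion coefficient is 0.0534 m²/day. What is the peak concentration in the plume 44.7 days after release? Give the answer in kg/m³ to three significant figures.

0.652 kg/m³

The peak of an instantaneous 1D plume sits at x = vt; there the Gaussian factor is 1 and C_max = M/(n_e·A·√(4πDt)), where n_e·A is the pore area the mass is dissolved in.
√(4πDt) = √(4π × 0.0534 × 44.7) = 5.477 m, so C_max = 323/(0.26 × 348 × 5.477) = 0.652 kg/m³.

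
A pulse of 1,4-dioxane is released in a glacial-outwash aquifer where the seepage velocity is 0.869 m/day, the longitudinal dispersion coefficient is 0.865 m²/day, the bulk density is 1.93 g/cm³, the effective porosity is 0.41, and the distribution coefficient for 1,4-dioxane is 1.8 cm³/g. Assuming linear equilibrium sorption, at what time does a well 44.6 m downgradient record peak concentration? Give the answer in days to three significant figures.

475 days

Retardation factor R = 1 + ρ_b·K_d/n = 1 + 1.93 × 1.8/0.41 = 9.473.
Sorption retards both mechanisms: v_R = v/R = 0.09173 m/day, D_R = D/R = 0.09131 m²/day.
Peak time from v_R²t² + 2D_R t − x² = 0: t = (√(D_R² + v_R²x²) − D_R)/v_R².
√(D_R² + v_R²x²) = √(0.09131² + 0.09173² × 44.6²) = 4.092; v_R² = 0.008414.
t = (4.092 − 0.09131)/0.008414 = 475 days.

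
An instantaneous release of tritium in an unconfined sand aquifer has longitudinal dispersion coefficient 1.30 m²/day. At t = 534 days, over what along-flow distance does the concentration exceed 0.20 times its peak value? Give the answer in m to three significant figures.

134 m

The plume is Gaussian with σ = √(2Dt) = √(2 × 1.30 × 534) = 37.26 m.
C/C_peak = exp(−Δx²/(2σ²)) = 0.20 ⇒ Δx = σ·√(−2 ln 0.20) = 37.26 × 1.794 = 66.84 m.
Width = 2Δx = 134 m.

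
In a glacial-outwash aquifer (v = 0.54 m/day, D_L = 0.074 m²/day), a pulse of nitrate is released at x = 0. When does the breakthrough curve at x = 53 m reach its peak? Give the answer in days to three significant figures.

97.9 days

For the 1D instantaneous-source solution, setting ∂C/∂t = 0 at fixed x gives v²t² + 2Dt − x² = 0, so t = (√(D² + v²x²) − D)/v².
√(D² + v²x²) = √(0.074² + 0.54² × 53²) = 28.62; v² = 0.2916.
t = (28.62 − 0.074)/0.2916 = 97.9 days (vs. the pure-advection estimate x/v = 98.1 d).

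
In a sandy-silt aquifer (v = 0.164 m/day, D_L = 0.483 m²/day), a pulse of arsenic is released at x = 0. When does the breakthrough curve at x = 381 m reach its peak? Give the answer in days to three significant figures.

For the 1D instantaneous-source solution, setting ∂C/∂t = 0 at fixed x gives v²t² + 2Dt − x² = 0, so t = (√(D² + v²x²) − D)/v².
√(D² + v²x²) = √(0.483² + 0.164² × 381²) = 62.49; v² = 0.026896.
t = (62.49 − 0.483)/0.026896 = 2310 days (vs. the pure-advection estimate x/v = 2320 d).

2310 days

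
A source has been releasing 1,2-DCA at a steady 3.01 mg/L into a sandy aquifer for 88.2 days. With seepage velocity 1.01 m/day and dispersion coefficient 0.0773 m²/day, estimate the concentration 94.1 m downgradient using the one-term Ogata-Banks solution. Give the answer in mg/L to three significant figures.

0.262 mg/L

For a continuous step input, C/C₀ ≈ ½·erfc((x−vt)/(2√(Dt))).
vt = 1.01 × 88.2 = 89.082 m and 2√(Dt) = 2√(0.0773 × 88.2) = 5.222 m.
Argument (x−vt)/(2√(Dt)) = (94.1 − 89.082)/5.222 = 0.9609; ½·erfc(0.9609) = 0.08709.
C = 3.01 × 0.08709 = 0.262 mg/L.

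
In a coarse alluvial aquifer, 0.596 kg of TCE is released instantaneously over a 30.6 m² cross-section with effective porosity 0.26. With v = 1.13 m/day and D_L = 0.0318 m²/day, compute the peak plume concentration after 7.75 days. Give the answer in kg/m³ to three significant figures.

The peak of an instantaneous 1D plume sits at x = vt; there the Gaussian factor is 1 and C_max = M/(n_e·A·√(4πDt)), where n_e·A is the pore area the mass is dissolved in.
√(4πDt) = √(4π × 0.0318 × 7.75) = 1.760 m, so C_max = 0.596/(0.26 × 30.6 × 1.760) = 0.0426 kg/m³.

0.0426 kg/m³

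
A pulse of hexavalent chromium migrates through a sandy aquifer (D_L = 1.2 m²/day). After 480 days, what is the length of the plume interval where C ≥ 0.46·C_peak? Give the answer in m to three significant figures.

84.6 m

The plume is Gaussian with σ = √(2Dt) = √(2 × 1.2 × 480) = 33.94 m.
C/C_peak = exp(−Δx²/(2σ²)) = 0.46 ⇒ Δx = σ·√(−2 ln 0.46) = 33.94 × 1.246 = 42.29 m.
Width = 2Δx = 84.6 m.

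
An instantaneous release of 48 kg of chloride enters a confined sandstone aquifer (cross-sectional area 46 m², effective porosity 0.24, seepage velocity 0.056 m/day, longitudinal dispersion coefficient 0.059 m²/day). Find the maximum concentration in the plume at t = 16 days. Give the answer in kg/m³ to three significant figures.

1.26 kg/m³

The peak of an instantaneous 1D plume sits at x = vt; there the Gaussian factor is 1 and C_max = M/(n_e·A·√(4πDt)), where n_e·A is the pore area the mass is dissolved in.
√(4πDt) = √(4π × 0.059 × 16) = 3.444 m, so C_max = 48/(0.24 × 46 × 3.444) = 1.26 kg/m³.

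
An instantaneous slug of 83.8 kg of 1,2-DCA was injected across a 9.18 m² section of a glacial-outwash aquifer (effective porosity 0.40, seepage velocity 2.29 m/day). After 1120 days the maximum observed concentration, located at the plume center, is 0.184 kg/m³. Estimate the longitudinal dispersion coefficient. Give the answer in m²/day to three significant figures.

1.09 m²/day

At the plume center C_max = M/(n_e·A·√(4πDt)), so D = M²/(4πt·(n_e·A·C_max)²).
n_e·A·C_max = 0.40 × 9.18 × 0.184 = 0.6756 kg/m.
D = 83.8²/(4π × 1120 × 0.6756²) = 1.09 m²/day.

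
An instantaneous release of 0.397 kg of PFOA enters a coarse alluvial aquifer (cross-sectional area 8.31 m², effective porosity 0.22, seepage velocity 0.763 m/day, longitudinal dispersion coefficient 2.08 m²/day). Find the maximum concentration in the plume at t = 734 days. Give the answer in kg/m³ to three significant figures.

The peak of an instantaneous 1D plume sits at x = vt; there the Gaussian factor is 1 and C_max = M/(n_e·A·√(4πDt)), where n_e·A is the pore area the mass is dissolved in.
√(4πDt) = √(4π × 2.08 × 734) = 138.5 m, so C_max = 0.397/(0.22 × 8.31 × 138.5) = 0.00157 kg/m³.

0.00157 kg/m³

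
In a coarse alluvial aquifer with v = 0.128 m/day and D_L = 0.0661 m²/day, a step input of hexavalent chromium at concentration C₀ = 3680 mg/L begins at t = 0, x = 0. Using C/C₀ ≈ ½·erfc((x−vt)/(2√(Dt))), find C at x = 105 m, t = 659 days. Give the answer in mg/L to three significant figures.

49.6 mg/L

For a continuous step input, C/C₀ ≈ ½·erfc((x−vt)/(2√(Dt))).
vt = 0.128 × 659 = 84.352 m and 2√(Dt) = 2√(0.0661 × 659) = 13.20 m.
Argument (x−vt)/(2√(Dt)) = (105 − 84.352)/13.20 = 1.564; ½·erfc(1.564) = 0.01349.
C = 3680 × 0.01349 = 49.6 mg/L.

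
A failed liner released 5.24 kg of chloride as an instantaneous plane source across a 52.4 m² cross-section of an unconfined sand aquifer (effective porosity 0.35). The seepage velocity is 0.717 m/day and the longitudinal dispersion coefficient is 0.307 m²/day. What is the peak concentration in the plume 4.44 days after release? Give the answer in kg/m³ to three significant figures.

0.0690 kg/m³

The peak of an instantaneous 1D plume sits at x = vt; there the Gaussian factor is 1 and C_max = M/(n_e·A·√(4πDt)), where n_e·A is the pore area the mass is dissolved in.
√(4πDt) = √(4π × 0.307 × 4.44) = 4.139 m, so C_max = 5.24/(0.35 × 52.4 × 4.139) = 0.0690 kg/m³.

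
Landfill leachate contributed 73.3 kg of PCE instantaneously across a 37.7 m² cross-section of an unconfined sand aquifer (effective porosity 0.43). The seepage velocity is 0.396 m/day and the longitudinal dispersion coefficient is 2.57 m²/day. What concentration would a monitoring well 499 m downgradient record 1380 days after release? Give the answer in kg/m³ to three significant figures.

For an instantaneous plane source, C(x,t) = M/(n_e·A·√(4πDt)) · exp(−(x−vt)²/(4Dt)), with n_e·A the pore (flow) area.
Plume center vt = 0.396 × 1380 = 546.48 m, so the well at 499 m is 47.48 m upgradient of the peak.
√(4πDt) = 211.1 m, giving peak height M/(n_e·A·√(4πDt)) = 73.3/(0.43 × 37.7 × 211.1) = 0.02142 kg/m³.
(x−vt)²/(4Dt) = (-47.48)²/(4 × 2.57 × 1380) = 0.1589; exp(−0.1589) = 0.8531.
C = 0.02142 × 0.8531 = 0.0183 kg/m³.

0.0183 kg/m³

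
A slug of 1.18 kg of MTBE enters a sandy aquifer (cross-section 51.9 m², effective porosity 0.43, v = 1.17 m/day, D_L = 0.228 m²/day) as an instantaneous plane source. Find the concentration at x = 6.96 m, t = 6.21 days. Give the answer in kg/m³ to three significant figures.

0.0123 kg/m³

For an instantaneous plane source, C(x,t) = M/(n_e·A·√(4πDt)) · exp(−(x−vt)²/(4Dt)), with n_e·A the pore (flow) area.
Plume center vt = 1.17 × 6.21 = 7.2657 m, so the well at 6.96 m is 0.3057 m upgradient of the peak.
√(4πDt) = 4.218 m, giving peak height M/(n_e·A·√(4πDt)) = 1.18/(0.43 × 51.9 × 4.218) = 0.01254 kg/m³.
(x−vt)²/(4Dt) = (-0.3057)²/(4 × 0.228 × 6.21) = 0.01650; exp(−0.01650) = 0.9836.
C = 0.01254 × 0.9836 = 0.0123 kg/m³.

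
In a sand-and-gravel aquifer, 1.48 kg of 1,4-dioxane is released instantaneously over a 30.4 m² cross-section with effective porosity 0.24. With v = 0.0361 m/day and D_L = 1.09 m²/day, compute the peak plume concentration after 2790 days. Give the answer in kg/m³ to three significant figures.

The peak of an instantaneous 1D plume sits at x = vt; there the Gaussian factor is 1 and C_max = M/(n_e·A·√(4πDt)), where n_e·A is the pore area the mass is dissolved in.
√(4πDt) = √(4π × 1.09 × 2790) = 195.5 m, so C_max = 1.48/(0.24 × 30.4 × 195.5) = 0.00104 kg/m³.

0.00104 kg/m³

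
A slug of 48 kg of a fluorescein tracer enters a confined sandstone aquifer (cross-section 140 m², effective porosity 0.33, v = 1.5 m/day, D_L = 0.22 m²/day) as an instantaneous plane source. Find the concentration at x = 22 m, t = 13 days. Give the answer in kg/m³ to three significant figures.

0.100 kg/m³

For an instantaneous plane source, C(x,t) = M/(n_e·A·√(4πDt)) · exp(−(x−vt)²/(4Dt)), with n_e·A the pore (flow) area.
Plume center vt = 1.5 × 13 = 19.5 m, so the well at 22 m is 2.5 m downgradient of the peak.
√(4πDt) = 5.995 m, giving peak height M/(n_e·A·√(4πDt)) = 48/(0.33 × 140 × 5.995) = 0.1733 kg/m³.
(x−vt)²/(4Dt) = (2.5)²/(4 × 0.22 × 13) = 0.5463; exp(−0.5463) = 0.5791.
C = 0.1733 × 0.5791 = 0.100 kg/m³.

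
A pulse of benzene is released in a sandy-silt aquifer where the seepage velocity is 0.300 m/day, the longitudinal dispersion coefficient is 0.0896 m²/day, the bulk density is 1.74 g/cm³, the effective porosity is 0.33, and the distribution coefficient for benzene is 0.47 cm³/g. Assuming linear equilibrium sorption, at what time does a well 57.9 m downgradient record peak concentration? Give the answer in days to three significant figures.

Retardation factor R = 1 + ρ_b·K_d/n = 1 + 1.74 × 0.47/0.33 = 3.478.
Sorption retards both mechanisms: v_R = v/R = 0.08626 m/day, D_R = D/R = 0.02576 m²/day.
Peak time from v_R²t² + 2D_R t − x² = 0: t = (√(D_R² + v_R²x²) − D_R)/v_R².
√(D_R² + v_R²x²) = √(0.02576² + 0.08626² × 57.9²) = 4.995; v_R² = 0.007441.
t = (4.995 − 0.02576)/0.007441 = 668 days.

668 days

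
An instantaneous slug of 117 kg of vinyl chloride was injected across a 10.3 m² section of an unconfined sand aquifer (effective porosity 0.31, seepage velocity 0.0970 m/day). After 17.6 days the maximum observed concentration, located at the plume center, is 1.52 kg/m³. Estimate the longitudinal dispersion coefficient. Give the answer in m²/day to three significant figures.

At the plume center C_max = M/(n_e·A·√(4πDt)), so D = M²/(4πt·(n_e·A·C_max)²).
n_e·A·C_max = 0.31 × 10.3 × 1.52 = 4.853 kg/m.
D = 117²/(4π × 17.6 × 4.853²) = 2.63 m²/day.

2.63 m²/day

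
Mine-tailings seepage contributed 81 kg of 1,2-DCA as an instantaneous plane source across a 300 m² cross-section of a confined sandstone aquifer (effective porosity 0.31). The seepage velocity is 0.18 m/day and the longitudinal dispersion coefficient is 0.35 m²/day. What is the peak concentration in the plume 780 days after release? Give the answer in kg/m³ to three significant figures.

The peak of an instantaneous 1D plume sits at x = vt; there the Gaussian factor is 1 and C_max = M/(n_e·A·√(4πDt)), where n_e·A is the pore area the mass is dissolved in.
√(4πDt) = √(4π × 0.35 × 780) = 58.57 m, so C_max = 81/(0.31 × 300 × 58.57) = 0.0149 kg/m³.

0.0149 kg/m³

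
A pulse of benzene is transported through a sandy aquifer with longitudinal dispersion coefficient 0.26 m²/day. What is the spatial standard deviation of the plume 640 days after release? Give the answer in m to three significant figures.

18.2 m

Dispersive spreading gives a Gaussian with σ² = 2Dt; advection only shifts the center.
σ = √(2 × 0.26 × 640) = 18.2 m.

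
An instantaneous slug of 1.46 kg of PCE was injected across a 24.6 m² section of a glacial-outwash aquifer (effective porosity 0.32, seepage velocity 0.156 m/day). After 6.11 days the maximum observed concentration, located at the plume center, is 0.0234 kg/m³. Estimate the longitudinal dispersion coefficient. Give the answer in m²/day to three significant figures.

0.818 m²/day

At the plume center C_max = M/(n_e·A·√(4πDt)), so D = M²/(4πt·(n_e·A·C_max)²).
n_e·A·C_max = 0.32 × 24.6 × 0.0234 = 0.1842 kg/m.
D = 1.46²/(4π × 6.11 × 0.1842²) = 0.818 m²/day.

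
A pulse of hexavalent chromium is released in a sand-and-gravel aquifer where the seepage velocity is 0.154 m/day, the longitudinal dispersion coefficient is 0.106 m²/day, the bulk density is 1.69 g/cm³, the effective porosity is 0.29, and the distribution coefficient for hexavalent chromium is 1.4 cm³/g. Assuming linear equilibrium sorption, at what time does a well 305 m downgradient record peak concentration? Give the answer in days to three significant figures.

Retardation factor R = 1 + ρ_b·K_d/n = 1 + 1.69 × 1.4/0.29 = 9.159.
Sorption retards both mechanisms: v_R = v/R = 0.01681 m/day, D_R = D/R = 0.01157 m²/day.
Peak time from v_R²t² + 2D_R t − x² = 0: t = (√(D_R² + v_R²x²) − D_R)/v_R².
√(D_R² + v_R²x²) = √(0.01157² + 0.01681² × 305²) = 5.127; v_R² = 0.0002826.
t = (5.127 − 0.01157)/0.0002826 = 18100 days.

18100 days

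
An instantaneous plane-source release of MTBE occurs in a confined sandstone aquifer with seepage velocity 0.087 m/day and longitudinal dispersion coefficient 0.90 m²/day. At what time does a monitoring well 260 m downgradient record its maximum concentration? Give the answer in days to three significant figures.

For the 1D instantaneous-source solution, setting ∂C/∂t = 0 at fixed x gives v²t² + 2Dt − x² = 0, so t = (√(D² + v²x²) − D)/v².
√(D² + v²x²) = √(0.90² + 0.087² × 260²) = 22.64; v² = 0.007569.
t = (22.64 − 0.90)/0.007569 = 2870 days (vs. the pure-advection estimate x/v = 2990 d).

2870 days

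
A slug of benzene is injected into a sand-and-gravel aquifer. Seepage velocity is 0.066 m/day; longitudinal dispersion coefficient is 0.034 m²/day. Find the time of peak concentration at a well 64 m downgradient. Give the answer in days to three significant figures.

962 days

For the 1D instantaneous-source solution, setting ∂C/∂t = 0 at fixed x gives v²t² + 2Dt − x² = 0, so t = (√(D² + v²x²) − D)/v².
√(D² + v²x²) = √(0.034² + 0.066² × 64²) = 4.224; v² = 0.004356.
t = (4.224 − 0.034)/0.004356 = 962 days (vs. the pure-advection estimate x/v = 970 d).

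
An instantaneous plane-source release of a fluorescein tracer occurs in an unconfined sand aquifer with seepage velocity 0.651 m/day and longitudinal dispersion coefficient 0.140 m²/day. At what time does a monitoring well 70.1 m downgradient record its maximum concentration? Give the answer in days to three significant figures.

For the 1D instantaneous-source solution, setting ∂C/∂t = 0 at fixed x gives v²t² + 2Dt − x² = 0, so t = (√(D² + v²x²) − D)/v².
√(D² + v²x²) = √(0.140² + 0.651² × 70.1²) = 45.64; v² = 0.423801.
t = (45.64 − 0.140)/0.423801 = 107 days (vs. the pure-advection estimate x/v = 108 d).

107 days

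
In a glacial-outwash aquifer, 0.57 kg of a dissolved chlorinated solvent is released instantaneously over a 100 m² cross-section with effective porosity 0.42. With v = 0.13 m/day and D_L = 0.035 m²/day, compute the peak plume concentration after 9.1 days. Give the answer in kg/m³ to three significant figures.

The peak of an instantaneous 1D plume sits at x = vt; there the Gaussian factor is 1 and C_max = M/(n_e·A·√(4πDt)), where n_e·A is the pore area the mass is dissolved in.
√(4πDt) = √(4π × 0.035 × 9.1) = 2.001 m, so C_max = 0.57/(0.42 × 100 × 2.001) = 0.00678 kg/m³.

0.00678 kg/m³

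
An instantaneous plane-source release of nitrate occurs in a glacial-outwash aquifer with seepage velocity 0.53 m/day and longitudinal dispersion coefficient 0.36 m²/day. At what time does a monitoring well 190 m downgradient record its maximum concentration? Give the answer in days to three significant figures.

357 days

For the 1D instantaneous-source solution, setting ∂C/∂t = 0 at fixed x gives v²t² + 2Dt − x² = 0, so t = (√(D² + v²x²) − D)/v².
√(D² + v²x²) = √(0.36² + 0.53² × 190²) = 100.7; v² = 0.2809.
t = (100.7 − 0.36)/0.2809 = 357 days (vs. the pure-advection estimate x/v = 358 d).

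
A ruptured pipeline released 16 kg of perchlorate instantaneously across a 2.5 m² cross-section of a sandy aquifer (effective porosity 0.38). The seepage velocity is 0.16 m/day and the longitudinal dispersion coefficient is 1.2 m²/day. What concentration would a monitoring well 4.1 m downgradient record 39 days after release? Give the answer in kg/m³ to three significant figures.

0.678 kg/m³

For an instantaneous plane source, C(x,t) = M/(n_e·A·√(4πDt)) · exp(−(x−vt)²/(4Dt)), with n_e·A the pore (flow) area.
Plume center vt = 0.16 × 39 = 6.24 m, so the well at 4.1 m is 2.14 m upgradient of the peak.
√(4πDt) = 24.25 m, giving peak height M/(n_e·A·√(4πDt)) = 16/(0.38 × 2.5 × 24.25) = 0.6945 kg/m³.
(x−vt)²/(4Dt) = (-2.14)²/(4 × 1.2 × 39) = 0.02446; exp(−0.02446) = 0.9758.
C = 0.6945 × 0.9758 = 0.678 kg/m³.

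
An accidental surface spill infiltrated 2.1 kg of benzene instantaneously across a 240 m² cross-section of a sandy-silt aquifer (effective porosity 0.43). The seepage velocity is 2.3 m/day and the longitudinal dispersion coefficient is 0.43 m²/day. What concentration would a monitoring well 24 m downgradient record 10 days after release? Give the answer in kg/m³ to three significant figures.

For an instantaneous plane source, C(x,t) = M/(n_e·A·√(4πDt)) · exp(−(x−vt)²/(4Dt)), with n_e·A the pore (flow) area.
Plume center vt = 2.3 × 10 = 23 m, so the well at 24 m is 1 m downgradient of the peak.
√(4πDt) = 7.351 m, giving peak height M/(n_e·A·√(4πDt)) = 2.1/(0.43 × 240 × 7.351) = 0.002768 kg/m³.
(x−vt)²/(4Dt) = (1)²/(4 × 0.43 × 10) = 0.05814; exp(−0.05814) = 0.9435.
C = 0.002768 × 0.9435 = 0.00261 kg/m³.

0.00261 kg/m³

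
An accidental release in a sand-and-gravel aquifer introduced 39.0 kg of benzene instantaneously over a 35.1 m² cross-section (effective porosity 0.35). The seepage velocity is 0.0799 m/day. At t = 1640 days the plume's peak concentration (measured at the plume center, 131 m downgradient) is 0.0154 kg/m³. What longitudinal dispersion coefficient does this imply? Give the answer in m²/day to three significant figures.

At the plume center C_max = M/(n_e·A·√(4πDt)), so D = M²/(4πt·(n_e·A·C_max)²).
n_e·A·C_max = 0.35 × 35.1 × 0.0154 = 0.1892 kg/m.
D = 39.0²/(4π × 1640 × 0.1892²) = 2.06 m²/day.

2.06 m²/day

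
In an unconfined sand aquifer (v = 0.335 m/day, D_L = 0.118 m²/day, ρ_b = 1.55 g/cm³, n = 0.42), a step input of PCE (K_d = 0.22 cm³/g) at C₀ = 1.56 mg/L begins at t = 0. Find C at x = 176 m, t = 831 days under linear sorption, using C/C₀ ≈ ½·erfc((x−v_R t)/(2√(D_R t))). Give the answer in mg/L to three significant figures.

Retardation factor R = 1 + ρ_b·K_d/n = 1 + 1.55 × 0.22/0.42 = 1.812.
Sorption retards both mechanisms: v_R = v/R = 0.1849 m/day, D_R = D/R = 0.06512 m²/day.
v_R·t = 0.1849 × 831 = 153.6519 m; 2√(D_R t) = 14.71 m; argument = (176 − 153.6519)/14.71 = 1.519.
C = C₀ × ½·erfc(1.519) = 1.56 × 0.01585 = 0.0247 mg/L.

0.0247 mg/L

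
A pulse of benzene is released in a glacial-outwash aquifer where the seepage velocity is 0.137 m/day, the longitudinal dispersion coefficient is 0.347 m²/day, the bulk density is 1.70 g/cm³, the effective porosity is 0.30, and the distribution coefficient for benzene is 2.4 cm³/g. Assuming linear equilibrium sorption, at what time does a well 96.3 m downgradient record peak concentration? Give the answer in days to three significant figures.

10000 days

Retardation factor R = 1 + ρ_b·K_d/n = 1 + 1.70 × 2.4/0.30 = 14.60.
Sorption retards both mechanisms: v_R = v/R = 0.009384 m/day, D_R = D/R = 0.02377 m²/day.
Peak time from v_R²t² + 2D_R t − x² = 0: t = (√(D_R² + v_R²x²) − D_R)/v_R².
√(D_R² + v_R²x²) = √(0.02377² + 0.009384² × 96.3²) = 0.9040; v_R² = 8.806e-05.
t = (0.9040 − 0.02377)/8.806e-05 = 10000 days.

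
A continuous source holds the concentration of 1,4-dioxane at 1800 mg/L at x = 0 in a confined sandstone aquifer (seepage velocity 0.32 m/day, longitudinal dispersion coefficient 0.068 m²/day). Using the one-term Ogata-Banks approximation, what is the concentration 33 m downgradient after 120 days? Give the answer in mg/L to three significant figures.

1640 mg/L

For a continuous step input, C/C₀ ≈ ½·erfc((x−vt)/(2√(Dt))).
vt = 0.32 × 120 = 38.4 m and 2√(Dt) = 2√(0.068 × 120) = 5.713 m.
Argument (x−vt)/(2√(Dt)) = (33 − 38.4)/5.713 = -0.9452; ½·erfc(-0.9452) = 0.9093.
C = 1800 × 0.9093 = 1640 mg/L.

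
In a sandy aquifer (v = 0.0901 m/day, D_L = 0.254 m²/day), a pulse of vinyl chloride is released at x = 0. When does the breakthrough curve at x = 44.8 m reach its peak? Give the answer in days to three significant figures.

467 days

For the 1D instantaneous-source solution, setting ∂C/∂t = 0 at fixed x gives v²t² + 2Dt − x² = 0, so t = (√(D² + v²x²) − D)/v².
√(D² + v²x²) = √(0.254² + 0.0901² × 44.8²) = 4.044; v² = 0.00811801.
t = (4.044 − 0.254)/0.00811801 = 467 days (vs. the pure-advection estimate x/v = 497 d).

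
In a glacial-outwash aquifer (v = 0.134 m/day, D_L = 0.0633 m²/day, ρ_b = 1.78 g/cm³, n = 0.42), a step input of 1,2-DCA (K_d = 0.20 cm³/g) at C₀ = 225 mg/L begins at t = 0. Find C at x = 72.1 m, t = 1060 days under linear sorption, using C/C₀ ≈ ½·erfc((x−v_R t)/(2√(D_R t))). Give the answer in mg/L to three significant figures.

Retardation factor R = 1 + ρ_b·K_d/n = 1 + 1.78 × 0.20/0.42 = 1.848.
Sorption retards both mechanisms: v_R = v/R = 0.07251 m/day, D_R = D/R = 0.03425 m²/day.
v_R·t = 0.07251 × 1060 = 76.8606 m; 2√(D_R t) = 12.05 m; argument = (72.1 − 76.8606)/12.05 = -0.3951.
C = C₀ × ½·erfc(-0.3951) = 225 × 0.7118 = 160 mg/L.

160 mg/L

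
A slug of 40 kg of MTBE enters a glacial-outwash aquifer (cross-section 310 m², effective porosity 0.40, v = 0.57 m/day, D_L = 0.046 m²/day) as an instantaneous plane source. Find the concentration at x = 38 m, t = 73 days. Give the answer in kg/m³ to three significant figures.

For an instantaneous plane source, C(x,t) = M/(n_e·A·√(4πDt)) · exp(−(x−vt)²/(4Dt)), with n_e·A the pore (flow) area.
Plume center vt = 0.57 × 73 = 41.61 m, so the well at 38 m is 3.61 m upgradient of the peak.
√(4πDt) = 6.496 m, giving peak height M/(n_e·A·√(4πDt)) = 40/(0.40 × 310 × 6.496) = 0.04966 kg/m³.
(x−vt)²/(4Dt) = (-3.61)²/(4 × 0.046 × 73) = 0.9702; exp(−0.9702) = 0.3790.
C = 0.04966 × 0.3790 = 0.0188 kg/m³.

0.0188 kg/m³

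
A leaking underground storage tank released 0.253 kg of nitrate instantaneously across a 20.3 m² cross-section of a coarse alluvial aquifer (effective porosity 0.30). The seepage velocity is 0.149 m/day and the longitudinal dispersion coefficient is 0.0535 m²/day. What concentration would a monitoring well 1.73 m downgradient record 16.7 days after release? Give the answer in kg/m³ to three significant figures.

0.0106 kg/m³

For an instantaneous plane source, C(x,t) = M/(n_e·A·√(4πDt)) · exp(−(x−vt)²/(4Dt)), with n_e·A the pore (flow) area.
Plume center vt = 0.149 × 16.7 = 2.4883 m, so the well at 1.73 m is 0.7583 m upgradient of the peak.
√(4πDt) = 3.351 m, giving peak height M/(n_e·A·√(4πDt)) = 0.253/(0.30 × 20.3 × 3.351) = 0.01240 kg/m³.
(x−vt)²/(4Dt) = (-0.7583)²/(4 × 0.0535 × 16.7) = 0.1609; exp(−0.1609) = 0.8514.
C = 0.01240 × 0.8514 = 0.0106 kg/m³.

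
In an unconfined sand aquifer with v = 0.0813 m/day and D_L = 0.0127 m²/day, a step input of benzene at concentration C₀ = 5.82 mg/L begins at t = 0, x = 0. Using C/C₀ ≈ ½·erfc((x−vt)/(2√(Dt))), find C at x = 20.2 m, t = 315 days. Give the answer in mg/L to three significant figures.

5.66 mg/L

For a continuous step input, C/C₀ ≈ ½·erfc((x−vt)/(2√(Dt))).
vt = 0.0813 × 315 = 25.6095 m and 2√(Dt) = 2√(0.0127 × 315) = 4.000 m.
Argument (x−vt)/(2√(Dt)) = (20.2 − 25.6095)/4.000 = -1.352; ½·erfc(-1.352) = 0.9721.
C = 5.82 × 0.9721 = 5.66 mg/L.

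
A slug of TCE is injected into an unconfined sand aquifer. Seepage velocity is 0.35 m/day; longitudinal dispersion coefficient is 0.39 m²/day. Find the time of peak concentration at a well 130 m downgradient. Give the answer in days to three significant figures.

For the 1D instantaneous-source solution, setting ∂C/∂t = 0 at fixed x gives v²t² + 2Dt − x² = 0, so t = (√(D² + v²x²) − D)/v².
√(D² + v²x²) = √(0.39² + 0.35² × 130²) = 45.50; v² = 0.1225.
t = (45.50 − 0.39)/0.1225 = 368 days (vs. the pure-advection estimate x/v = 371 d).

368 days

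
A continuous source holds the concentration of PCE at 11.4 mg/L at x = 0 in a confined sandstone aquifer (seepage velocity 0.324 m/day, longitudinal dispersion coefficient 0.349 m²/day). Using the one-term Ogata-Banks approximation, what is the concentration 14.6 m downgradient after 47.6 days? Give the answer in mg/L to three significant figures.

For a continuous step input, C/C₀ ≈ ½·erfc((x−vt)/(2√(Dt))).
vt = 0.324 × 47.6 = 15.4224 m and 2√(Dt) = 2√(0.349 × 47.6) = 8.152 m.
Argument (x−vt)/(2√(Dt)) = (14.6 − 15.4224)/8.152 = -0.1009; ½·erfc(-0.1009) = 0.5567.
C = 11.4 × 0.5567 = 6.35 mg/L.

6.35 mg/L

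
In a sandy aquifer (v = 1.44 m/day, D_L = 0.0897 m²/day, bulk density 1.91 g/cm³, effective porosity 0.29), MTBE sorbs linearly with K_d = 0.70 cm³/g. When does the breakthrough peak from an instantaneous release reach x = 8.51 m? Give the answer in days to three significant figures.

32.9 days

Retardation factor R = 1 + ρ_b·K_d/n = 1 + 1.91 × 0.70/0.29 = 5.610.
Sorption retards both mechanisms: v_R = v/R = 0.2567 m/day, D_R = D/R = 0.01599 m²/day.
Peak time from v_R²t² + 2D_R t − x² = 0: t = (√(D_R² + v_R²x²) − D_R)/v_R².
√(D_R² + v_R²x²) = √(0.01599² + 0.2567² × 8.51²) = 2.185; v_R² = 0.06589.
t = (2.185 − 0.01599)/0.06589 = 32.9 days.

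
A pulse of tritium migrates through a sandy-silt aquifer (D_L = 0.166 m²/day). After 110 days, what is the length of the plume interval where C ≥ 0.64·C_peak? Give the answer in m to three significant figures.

11.4 m

The plume is Gaussian with σ = √(2Dt) = √(2 × 0.166 × 110) = 6.043 m.
C/C_peak = exp(−Δx²/(2σ²)) = 0.64 ⇒ Δx = σ·√(−2 ln 0.64) = 6.043 × 0.9448 = 5.709 m.
Width = 2Δx = 11.4 m.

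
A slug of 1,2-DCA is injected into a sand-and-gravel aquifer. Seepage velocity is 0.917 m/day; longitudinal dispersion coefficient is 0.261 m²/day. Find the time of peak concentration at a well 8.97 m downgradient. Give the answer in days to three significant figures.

For the 1D instantaneous-source solution, setting ∂C/∂t = 0 at fixed x gives v²t² + 2Dt − x² = 0, so t = (√(D² + v²x²) − D)/v².
√(D² + v²x²) = √(0.261² + 0.917² × 8.97²) = 8.230; v² = 0.840889.
t = (8.230 − 0.261)/0.840889 = 9.48 days (vs. the pure-advection estimate x/v = 9.78 d).

9.48 days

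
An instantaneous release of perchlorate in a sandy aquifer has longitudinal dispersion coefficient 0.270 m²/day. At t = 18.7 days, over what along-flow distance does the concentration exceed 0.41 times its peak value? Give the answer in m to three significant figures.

8.49 m

The plume is Gaussian with σ = √(2Dt) = √(2 × 0.270 × 18.7) = 3.178 m.
C/C_peak = exp(−Δx²/(2σ²)) = 0.41 ⇒ Δx = σ·√(−2 ln 0.41) = 3.178 × 1.335 = 4.243 m.
Width = 2Δx = 8.49 m.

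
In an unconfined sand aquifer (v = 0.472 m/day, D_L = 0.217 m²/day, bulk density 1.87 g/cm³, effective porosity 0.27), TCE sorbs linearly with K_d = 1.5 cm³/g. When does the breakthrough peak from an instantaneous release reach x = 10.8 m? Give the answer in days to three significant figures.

250 days

Retardation factor R = 1 + ρ_b·K_d/n = 1 + 1.87 × 1.5/0.27 = 11.39.
Sorption retards both mechanisms: v_R = v/R = 0.04144 m/day, D_R = D/R = 0.01905 m²/day.
Peak time from v_R²t² + 2D_R t − x² = 0: t = (√(D_R² + v_R²x²) − D_R)/v_R².
√(D_R² + v_R²x²) = √(0.01905² + 0.04144² × 10.8²) = 0.4480; v_R² = 0.001717.
t = (0.4480 − 0.01905)/0.001717 = 250 days.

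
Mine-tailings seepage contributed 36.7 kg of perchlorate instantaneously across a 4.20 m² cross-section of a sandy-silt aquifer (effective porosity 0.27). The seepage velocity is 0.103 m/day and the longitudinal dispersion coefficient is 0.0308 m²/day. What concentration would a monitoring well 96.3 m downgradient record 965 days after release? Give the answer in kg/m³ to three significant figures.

For an instantaneous plane source, C(x,t) = M/(n_e·A·√(4πDt)) · exp(−(x−vt)²/(4Dt)), with n_e·A the pore (flow) area.
Plume center vt = 0.103 × 965 = 99.395 m, so the well at 96.3 m is 3.095 m upgradient of the peak.
√(4πDt) = 19.33 m, giving peak height M/(n_e·A·√(4πDt)) = 36.7/(0.27 × 4.20 × 19.33) = 1.674 kg/m³.
(x−vt)²/(4Dt) = (-3.095)²/(4 × 0.0308 × 965) = 0.08057; exp(−0.08057) = 0.9226.
C = 1.674 × 0.9226 = 1.54 kg/m³.

1.54 kg/m³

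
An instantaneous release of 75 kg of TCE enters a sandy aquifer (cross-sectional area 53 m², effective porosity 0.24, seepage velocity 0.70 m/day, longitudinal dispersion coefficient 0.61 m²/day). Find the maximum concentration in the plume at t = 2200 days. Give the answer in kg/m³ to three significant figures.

0.0454 kg/m³

The peak of an instantaneous 1D plume sits at x = vt; there the Gaussian factor is 1 and C_max = M/(n_e·A·√(4πDt)), where n_e·A is the pore area the mass is dissolved in.
√(4πDt) = √(4π × 0.61 × 2200) = 129.9 m, so C_max = 75/(0.24 × 53 × 129.9) = 0.0454 kg/m³.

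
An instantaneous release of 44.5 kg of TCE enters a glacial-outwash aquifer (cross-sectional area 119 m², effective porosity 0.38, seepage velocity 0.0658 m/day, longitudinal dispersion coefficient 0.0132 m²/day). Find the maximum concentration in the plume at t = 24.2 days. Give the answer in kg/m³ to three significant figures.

The peak of an instantaneous 1D plume sits at x = vt; there the Gaussian factor is 1 and C_max = M/(n_e·A·√(4πDt)), where n_e·A is the pore area the mass is dissolved in.
√(4πDt) = √(4π × 0.0132 × 24.2) = 2.004 m, so C_max = 44.5/(0.38 × 119 × 2.004) = 0.491 kg/m³.

0.491 kg/m³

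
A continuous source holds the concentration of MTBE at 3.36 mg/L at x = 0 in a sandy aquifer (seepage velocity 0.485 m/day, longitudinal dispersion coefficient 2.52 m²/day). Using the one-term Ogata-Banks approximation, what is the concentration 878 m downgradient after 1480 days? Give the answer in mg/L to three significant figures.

0.107 mg/L

For a continuous step input, C/C₀ ≈ ½·erfc((x−vt)/(2√(Dt))).
vt = 0.485 × 1480 = 717.8 m and 2√(Dt) = 2√(2.52 × 1480) = 122.1 m.
Argument (x−vt)/(2√(Dt)) = (878 − 717.8)/122.1 = 1.312; ½·erfc(1.312) = 0.03177.
C = 3.36 × 0.03177 = 0.107 mg/L.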